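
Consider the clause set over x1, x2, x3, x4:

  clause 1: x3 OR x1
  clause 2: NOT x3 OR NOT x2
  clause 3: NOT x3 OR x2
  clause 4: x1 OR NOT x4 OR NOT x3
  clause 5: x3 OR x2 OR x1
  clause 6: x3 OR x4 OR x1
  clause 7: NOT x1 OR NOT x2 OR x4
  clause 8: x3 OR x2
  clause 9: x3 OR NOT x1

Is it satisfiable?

Case x3 = true:
The clause (NOT x2) is unit, so x2 = false.
Now (x2) is unsatisfied and unit — conflict.
Backtrack on x3: now try x3 = false.
The clause (x1) is unit, so x1 = true.
Now (NOT x1) is unsatisfied and unit — conflict.
Both values of x3 lead to a conflict.
No assignment satisfies every clause.

No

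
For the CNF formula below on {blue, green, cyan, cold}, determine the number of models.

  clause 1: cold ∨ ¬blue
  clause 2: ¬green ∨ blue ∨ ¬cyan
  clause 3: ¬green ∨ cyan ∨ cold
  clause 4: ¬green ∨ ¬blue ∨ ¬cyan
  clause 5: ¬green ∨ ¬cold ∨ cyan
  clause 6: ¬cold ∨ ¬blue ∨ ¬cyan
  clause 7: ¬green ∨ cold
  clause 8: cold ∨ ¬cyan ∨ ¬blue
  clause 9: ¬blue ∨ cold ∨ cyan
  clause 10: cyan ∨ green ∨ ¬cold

There are 2^4 = 16 truth assignments over (blue, green, cyan, cold).
Check each against the 10 clauses (columns in the order blue, green, cyan, cold):
  F F F F  ✓ satisfies all
  F F F T  ✗ fails (cyan ∨ green ∨ ¬cold)
  F F T F  ✓ satisfies all
  F F T T  ✓ satisfies all
  F T F F  ✗ fails (¬green ∨ cyan ∨ cold)
  F T F T  ✗ fails (¬green ∨ ¬cold ∨ cyan)
  F T T F  ✗ fails (¬green ∨ blue ∨ ¬cyan)
  F T T T  ✗ fails (¬green ∨ blue ∨ ¬cyan)
  T F F F  ✗ fails (cold ∨ ¬blue)
  T F F T  ✗ fails (cyan ∨ green ∨ ¬cold)
  T F T F  ✗ fails (cold ∨ ¬blue)
  T F T T  ✗ fails (¬cold ∨ ¬blue ∨ ¬cyan)
  T T F F  ✗ fails (cold ∨ ¬blue)
  T T F T  ✗ fails (¬green ∨ ¬cold ∨ cyan)
  T T T F  ✗ fails (cold ∨ ¬blue)
  T T T T  ✗ fails (¬green ∨ ¬blue ∨ ¬cyan)
3 of the 16 rows are models.

3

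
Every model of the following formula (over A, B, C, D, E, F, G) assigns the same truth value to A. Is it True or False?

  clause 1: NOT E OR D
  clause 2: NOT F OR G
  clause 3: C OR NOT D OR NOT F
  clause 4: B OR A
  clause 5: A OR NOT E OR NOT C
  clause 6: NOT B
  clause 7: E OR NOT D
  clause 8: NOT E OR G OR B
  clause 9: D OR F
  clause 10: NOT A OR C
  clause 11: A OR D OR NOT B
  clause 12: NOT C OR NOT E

Suppose A = false.
(B) alone gives B = true.
That conflicts with the unit clause (NOT B).
So every satisfying assignment has A = True.

True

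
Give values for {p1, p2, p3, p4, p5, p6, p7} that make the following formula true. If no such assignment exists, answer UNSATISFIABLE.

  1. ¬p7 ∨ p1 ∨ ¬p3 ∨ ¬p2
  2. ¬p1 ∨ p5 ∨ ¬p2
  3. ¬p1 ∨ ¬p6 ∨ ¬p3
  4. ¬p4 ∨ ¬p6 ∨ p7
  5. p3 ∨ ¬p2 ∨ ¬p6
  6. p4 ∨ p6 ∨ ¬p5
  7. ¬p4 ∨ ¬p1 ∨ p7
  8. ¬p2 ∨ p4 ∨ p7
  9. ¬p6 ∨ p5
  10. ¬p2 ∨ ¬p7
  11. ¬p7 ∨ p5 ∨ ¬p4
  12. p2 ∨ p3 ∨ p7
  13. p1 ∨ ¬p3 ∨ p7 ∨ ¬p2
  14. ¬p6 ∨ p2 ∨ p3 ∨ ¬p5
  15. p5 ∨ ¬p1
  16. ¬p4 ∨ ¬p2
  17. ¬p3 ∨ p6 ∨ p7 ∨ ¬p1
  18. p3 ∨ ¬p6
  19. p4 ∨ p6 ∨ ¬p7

Try p6 = False.
Try p4 = True.
From the singleton clause (¬p2), p2 = False.
Try p1 = True.
From the singleton clause (p7), p7 = True.
From the singleton clause (p5), p5 = True.
All clauses hold; p3 can take either value.

p1: True, p2: False, p3: True, p4: True, p5: True, p6: False, p7: True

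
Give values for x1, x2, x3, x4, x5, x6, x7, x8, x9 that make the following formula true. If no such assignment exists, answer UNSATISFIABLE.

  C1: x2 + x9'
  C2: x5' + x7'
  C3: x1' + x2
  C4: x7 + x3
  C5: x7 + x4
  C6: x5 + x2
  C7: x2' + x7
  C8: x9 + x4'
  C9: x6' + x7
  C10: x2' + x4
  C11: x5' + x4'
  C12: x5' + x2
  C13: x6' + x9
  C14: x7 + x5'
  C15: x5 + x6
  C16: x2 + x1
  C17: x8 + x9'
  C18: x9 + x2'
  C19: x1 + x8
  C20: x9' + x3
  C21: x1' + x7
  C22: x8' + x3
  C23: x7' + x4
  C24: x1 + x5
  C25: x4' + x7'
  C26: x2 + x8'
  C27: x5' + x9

UNSATISFIABLE

Try x2 = 1.
From the singleton clause (x7), x7 = 1.
From the singleton clause (x5'), x5 = 0.
From the singleton clause (x4), x4 = 1.
Now (x4') is unsatisfied and unit — conflict.
Undo x2 and try x2 = 0.
From the singleton clause (x9'), x9 = 0.
From the singleton clause (x1'), x1 = 0.
Now (x1) is unsatisfied and unit — conflict.
Neither x2 = 1 nor x2 = 0 works.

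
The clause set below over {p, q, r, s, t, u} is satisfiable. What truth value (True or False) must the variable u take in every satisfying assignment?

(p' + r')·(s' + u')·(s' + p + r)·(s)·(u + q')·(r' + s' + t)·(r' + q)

Suppose u = 1.
The clause (s') is unit, so s = 0.
But (s) is also a unit clause — contradiction.
So every satisfying assignment has u = False.

False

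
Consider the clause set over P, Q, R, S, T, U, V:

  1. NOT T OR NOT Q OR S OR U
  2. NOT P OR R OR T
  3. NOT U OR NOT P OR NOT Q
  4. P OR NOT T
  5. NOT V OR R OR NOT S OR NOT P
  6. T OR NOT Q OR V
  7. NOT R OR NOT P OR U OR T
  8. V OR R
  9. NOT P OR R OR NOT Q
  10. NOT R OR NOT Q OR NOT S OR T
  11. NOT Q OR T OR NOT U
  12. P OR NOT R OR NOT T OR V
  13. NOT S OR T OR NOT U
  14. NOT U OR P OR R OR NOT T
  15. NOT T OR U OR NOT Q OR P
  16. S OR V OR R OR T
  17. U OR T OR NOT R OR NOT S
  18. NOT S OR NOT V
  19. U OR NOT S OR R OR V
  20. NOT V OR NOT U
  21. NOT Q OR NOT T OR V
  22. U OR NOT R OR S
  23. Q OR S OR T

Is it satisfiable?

Suppose P = true.
Suppose R = true.
Suppose U = false.
The clause (T) is unit, so T = true.
The clause (S) is unit, so S = true.
The clause (NOT V) is unit, so V = false.
The clause (NOT Q) is unit, so Q = false.
Every clause now holds.
A satisfying assignment: P ↦ true, Q ↦ false, R ↦ true, S ↦ true, T ↦ true, U ↦ false, V ↦ false.

Yes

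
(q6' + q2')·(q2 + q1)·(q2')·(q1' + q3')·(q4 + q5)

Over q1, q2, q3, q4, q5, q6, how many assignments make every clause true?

There are 2^6 = 64 truth assignments over (q1, q2, q3, q4, q5, q6).
Split on q2. With q2 = 1, the clauses containing q2 are satisfied and q2' drops from the rest; 0 of the 2^5 = 32 assignments to the other variables satisfy what remains.
With q2 = 0, by the same count on the reduced clause set, 6 assignments work.
(One model: q1=T, q2=F, q3=F, q4=F, q5=T, q6=F.)
Total: 0 + 6 = 6.

6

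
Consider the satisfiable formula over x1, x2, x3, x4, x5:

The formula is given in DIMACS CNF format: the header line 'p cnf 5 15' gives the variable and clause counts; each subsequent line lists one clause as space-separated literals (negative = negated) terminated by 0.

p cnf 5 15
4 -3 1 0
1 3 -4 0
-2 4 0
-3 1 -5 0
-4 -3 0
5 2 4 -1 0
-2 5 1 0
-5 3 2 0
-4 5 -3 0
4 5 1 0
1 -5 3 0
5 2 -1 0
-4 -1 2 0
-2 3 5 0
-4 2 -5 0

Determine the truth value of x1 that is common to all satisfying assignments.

True

Suppose x1 = False.
Case x4 = True:
From the singleton clause (x3), x3 = True.
That conflicts with the unit clause (¬x3).
So x4 must be the other value — set x4 = False.
From the singleton clause (¬x3), x3 = False.
From the singleton clause (¬x2), x2 = False.
From the singleton clause (¬x5), x5 = False.
That conflicts with the unit clause (x5).
Either choice for x4 ends in contradiction.
So every satisfying assignment has x1 = True.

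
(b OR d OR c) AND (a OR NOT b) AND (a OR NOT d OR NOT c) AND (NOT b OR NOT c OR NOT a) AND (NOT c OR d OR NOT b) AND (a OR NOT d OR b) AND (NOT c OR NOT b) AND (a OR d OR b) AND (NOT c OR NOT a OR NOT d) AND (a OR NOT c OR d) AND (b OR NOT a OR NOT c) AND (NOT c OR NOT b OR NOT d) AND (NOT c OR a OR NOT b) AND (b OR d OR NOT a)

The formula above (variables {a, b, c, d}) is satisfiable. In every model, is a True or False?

True

Suppose a = false.
The clause (NOT b) is unit, so b = false.
The clause (NOT d) is unit, so d = false.
But (d) is also a unit clause — contradiction.
So every satisfying assignment has a = True.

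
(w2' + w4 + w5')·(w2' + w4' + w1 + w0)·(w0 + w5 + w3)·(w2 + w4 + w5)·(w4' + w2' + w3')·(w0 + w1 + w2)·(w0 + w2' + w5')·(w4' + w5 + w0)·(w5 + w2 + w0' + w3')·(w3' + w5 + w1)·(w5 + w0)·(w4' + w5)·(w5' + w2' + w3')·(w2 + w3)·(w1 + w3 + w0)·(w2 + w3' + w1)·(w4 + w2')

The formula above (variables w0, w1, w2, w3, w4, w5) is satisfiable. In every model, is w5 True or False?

True

Suppose w5 = 0.
The clause (w0) is unit, so w0 = 1.
The clause (w4') is unit, so w4 = 0.
The clause (w2) is unit, so w2 = 1.
But (w2') is also a unit clause — contradiction.
So every satisfying assignment has w5 = True.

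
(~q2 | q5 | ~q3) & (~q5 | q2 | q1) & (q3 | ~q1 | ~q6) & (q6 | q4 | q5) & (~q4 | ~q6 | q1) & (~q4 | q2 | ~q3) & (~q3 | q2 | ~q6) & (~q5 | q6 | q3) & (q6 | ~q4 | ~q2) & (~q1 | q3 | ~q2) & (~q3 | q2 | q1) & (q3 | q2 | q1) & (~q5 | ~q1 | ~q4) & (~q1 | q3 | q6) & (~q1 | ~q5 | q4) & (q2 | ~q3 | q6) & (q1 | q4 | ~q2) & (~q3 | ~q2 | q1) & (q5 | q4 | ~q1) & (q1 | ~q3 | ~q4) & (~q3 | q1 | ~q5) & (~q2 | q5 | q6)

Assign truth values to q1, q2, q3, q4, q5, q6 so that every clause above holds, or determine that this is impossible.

Branch on q2: set q2 = 0.
Branch on q5: set q5 = 0.
Branch on q6: set q6 = 1.
(~q3) alone gives q3 = 0.
(~q1) alone gives q1 = 0.
But (q1) is also a unit clause — contradiction.
Backtrack on q6: now try q6 = 0.
(q4) alone gives q4 = 1.
(~q3) alone gives q3 = 0.
(q1) alone gives q1 = 1.
But (~q1) is also a unit clause — contradiction.
Either choice for q6 ends in contradiction.
Backtrack on q5: now try q5 = 1.
(q1) alone gives q1 = 1.
(~q4) alone gives q4 = 0.
But (q4) is also a unit clause — contradiction.
Either choice for q5 ends in contradiction.
Backtrack on q2: now try q2 = 1.
Branch on q5: set q5 = 1.
Branch on q6: set q6 = 1.
Branch on q3: set q3 = 1.
(q1) alone gives q1 = 1.
(~q4) alone gives q4 = 0.
But (q4) is also a unit clause — contradiction.
Backtrack on q3: now try q3 = 0.
(~q1) alone gives q1 = 0.
(~q4) alone gives q4 = 0.
But (q4) is also a unit clause — contradiction.
Either choice for q3 ends in contradiction.
Backtrack on q6: now try q6 = 0.
(q3) alone gives q3 = 1.
(~q4) alone gives q4 = 0.
(~q1) alone gives q1 = 0.
But (q1) is also a unit clause — contradiction.
Either choice for q6 ends in contradiction.
Backtrack on q5: now try q5 = 0.
(~q3) alone gives q3 = 0.
(~q1) alone gives q1 = 0.
(q4) alone gives q4 = 1.
(~q6) alone gives q6 = 0.
But (q6) is also a unit clause — contradiction.
Either choice for q5 ends in contradiction.
Either choice for q2 ends in contradiction.

UNSATISFIABLE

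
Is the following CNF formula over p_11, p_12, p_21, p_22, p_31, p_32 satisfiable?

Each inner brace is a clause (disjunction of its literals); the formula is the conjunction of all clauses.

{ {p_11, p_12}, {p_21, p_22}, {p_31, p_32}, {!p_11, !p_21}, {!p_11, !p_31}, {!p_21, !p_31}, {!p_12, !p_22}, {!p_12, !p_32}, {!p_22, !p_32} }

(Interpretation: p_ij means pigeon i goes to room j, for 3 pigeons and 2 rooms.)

Case p_11 = true:
(!p_21) alone gives p_21 = false.
(p_22) alone gives p_22 = true.
(!p_31) alone gives p_31 = false.
(p_32) alone gives p_32 = true.
Now (!p_32) is unsatisfied and unit — conflict.
That branch fails; take p_11 = false instead.
(p_12) alone gives p_12 = true.
(!p_22) alone gives p_22 = false.
(p_21) alone gives p_21 = true.
(!p_31) alone gives p_31 = false.
(p_32) alone gives p_32 = true.
Now (!p_32) is unsatisfied and unit — conflict.
Neither p_11 = true nor p_11 = false works.
No assignment satisfies every clause.

Unsatisfiable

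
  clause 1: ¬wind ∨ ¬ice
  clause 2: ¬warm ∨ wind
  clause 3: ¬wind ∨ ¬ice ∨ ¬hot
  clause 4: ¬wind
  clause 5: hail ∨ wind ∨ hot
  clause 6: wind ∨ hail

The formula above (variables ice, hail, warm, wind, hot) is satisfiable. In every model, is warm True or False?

Suppose warm = True.
Unit clause (wind) forces wind = True.
Now (¬wind) is unsatisfied and unit — conflict.
So every satisfying assignment has warm = False.

False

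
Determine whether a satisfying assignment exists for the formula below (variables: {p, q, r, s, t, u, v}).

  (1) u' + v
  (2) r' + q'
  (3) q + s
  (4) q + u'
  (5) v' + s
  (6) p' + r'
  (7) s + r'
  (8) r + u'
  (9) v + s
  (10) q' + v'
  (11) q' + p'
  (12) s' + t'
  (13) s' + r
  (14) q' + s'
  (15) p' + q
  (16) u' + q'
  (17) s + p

Yes

Suppose u = 0.
Suppose r = 1.
The clause (q') is unit, so q = 0.
The clause (s) is unit, so s = 1.
The clause (p') is unit, so p = 0.
The clause (t') is unit, so t = 0.
No clause remains; v is free.
A satisfying assignment: p=0,  q=0,  r=1,  s=1,  t=0,  u=0,  v=0.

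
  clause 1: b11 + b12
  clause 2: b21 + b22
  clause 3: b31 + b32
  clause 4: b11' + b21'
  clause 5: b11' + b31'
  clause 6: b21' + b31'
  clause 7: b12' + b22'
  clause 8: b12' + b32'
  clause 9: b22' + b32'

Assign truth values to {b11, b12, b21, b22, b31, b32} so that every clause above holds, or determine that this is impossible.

UNSATISFIABLE

Branch on b11: set b11 = 1.
The clause (b21') is unit, so b21 = 0.
The clause (b22) is unit, so b22 = 1.
The clause (b31') is unit, so b31 = 0.
The clause (b32) is unit, so b32 = 1.
Now (b32') is unsatisfied and unit — conflict.
That branch fails; take b11 = 0 instead.
The clause (b12) is unit, so b12 = 1.
The clause (b22') is unit, so b22 = 0.
The clause (b21) is unit, so b21 = 1.
The clause (b31') is unit, so b31 = 0.
The clause (b32) is unit, so b32 = 1.
Now (b32') is unsatisfied and unit — conflict.
Either choice for b11 ends in contradiction.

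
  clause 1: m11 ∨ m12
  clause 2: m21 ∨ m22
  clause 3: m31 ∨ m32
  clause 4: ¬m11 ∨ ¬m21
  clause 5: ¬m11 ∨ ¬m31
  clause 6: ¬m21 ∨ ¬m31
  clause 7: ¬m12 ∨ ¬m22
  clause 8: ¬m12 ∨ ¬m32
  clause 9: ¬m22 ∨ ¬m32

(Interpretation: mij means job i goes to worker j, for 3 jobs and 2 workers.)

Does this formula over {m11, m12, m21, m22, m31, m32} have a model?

No, unsatisfiable

Branch on m11: set m11 = True.
Unit clause (¬m21) forces m21 = False.
Unit clause (m22) forces m22 = True.
Unit clause (¬m31) forces m31 = False.
Unit clause (m32) forces m32 = True.
Now (¬m32) is unsatisfied and unit — conflict.
So m11 must be the other value — set m11 = False.
Unit clause (m12) forces m12 = True.
Unit clause (¬m22) forces m22 = False.
Unit clause (m21) forces m21 = True.
Unit clause (¬m31) forces m31 = False.
Unit clause (m32) forces m32 = True.
Now (¬m32) is unsatisfied and unit — conflict.
Either choice for m11 ends in contradiction.
No assignment satisfies every clause.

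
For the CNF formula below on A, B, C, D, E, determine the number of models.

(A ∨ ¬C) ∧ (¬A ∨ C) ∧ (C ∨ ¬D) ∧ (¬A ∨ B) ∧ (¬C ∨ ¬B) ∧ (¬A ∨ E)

4

There are 2^5 = 32 truth assignments over (A, B, C, D, E).
Split on B. With B = True, the clauses containing B are satisfied and ¬B drops from the rest; 2 of the 2^4 = 16 assignments to the other variables satisfy what remains.
With B = False, by the same count on the reduced clause set, 2 assignments work.
Total: 2 + 2 = 4.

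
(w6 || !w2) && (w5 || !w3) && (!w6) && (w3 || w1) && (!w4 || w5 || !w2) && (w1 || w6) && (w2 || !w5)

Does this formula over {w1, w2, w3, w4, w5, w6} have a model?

From the singleton clause (!w6), w6 = false.
From the singleton clause (!w2), w2 = false.
From the singleton clause (w1), w1 = true.
From the singleton clause (!w5), w5 = false.
From the singleton clause (!w3), w3 = false.
No clause remains; w4 is free.
A satisfying assignment: w1=true,  w2=false,  w3=false,  w4=false,  w5=false,  w6=false.

Satisfiable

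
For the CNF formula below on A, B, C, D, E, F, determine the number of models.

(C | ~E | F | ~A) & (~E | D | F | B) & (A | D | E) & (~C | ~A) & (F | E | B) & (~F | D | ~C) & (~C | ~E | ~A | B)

There are 2^6 = 64 truth assignments over (A, B, C, D, E, F).
Split on A. With A = 1, the clauses containing A are satisfied and ~A drops from the rest; 10 of the 2^5 = 32 assignments to the other variables satisfy what remains.
With A = 0, by the same count on the reduced clause set, 18 assignments work.
Total: 10 + 18 = 28.

28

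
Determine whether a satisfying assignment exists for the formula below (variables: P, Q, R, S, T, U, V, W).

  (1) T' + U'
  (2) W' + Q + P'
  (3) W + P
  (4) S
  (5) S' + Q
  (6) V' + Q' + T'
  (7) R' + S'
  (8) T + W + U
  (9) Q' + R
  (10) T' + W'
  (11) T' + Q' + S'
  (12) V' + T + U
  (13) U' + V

Unit clause (S) forces S = 1.
Unit clause (Q) forces Q = 1.
Unit clause (R') forces R = 0.
Now (R) is unsatisfied and unit — conflict.
No assignment satisfies every clause.

No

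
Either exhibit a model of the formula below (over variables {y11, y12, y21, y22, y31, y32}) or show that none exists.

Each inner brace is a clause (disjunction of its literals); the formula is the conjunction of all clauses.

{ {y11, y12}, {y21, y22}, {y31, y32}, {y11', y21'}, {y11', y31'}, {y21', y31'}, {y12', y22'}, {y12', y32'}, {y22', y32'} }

Branch on y11: set y11 = 1.
Unit clause (y21') forces y21 = 0.
Unit clause (y22) forces y22 = 1.
Unit clause (y31') forces y31 = 0.
Unit clause (y32) forces y32 = 1.
That conflicts with the unit clause (y32').
So y11 must be the other value — set y11 = 0.
Unit clause (y12) forces y12 = 1.
Unit clause (y22') forces y22 = 0.
Unit clause (y21) forces y21 = 1.
Unit clause (y31') forces y31 = 0.
Unit clause (y32) forces y32 = 1.
That conflicts with the unit clause (y32').
Neither y11 = 1 nor y11 = 0 works.

UNSATISFIABLE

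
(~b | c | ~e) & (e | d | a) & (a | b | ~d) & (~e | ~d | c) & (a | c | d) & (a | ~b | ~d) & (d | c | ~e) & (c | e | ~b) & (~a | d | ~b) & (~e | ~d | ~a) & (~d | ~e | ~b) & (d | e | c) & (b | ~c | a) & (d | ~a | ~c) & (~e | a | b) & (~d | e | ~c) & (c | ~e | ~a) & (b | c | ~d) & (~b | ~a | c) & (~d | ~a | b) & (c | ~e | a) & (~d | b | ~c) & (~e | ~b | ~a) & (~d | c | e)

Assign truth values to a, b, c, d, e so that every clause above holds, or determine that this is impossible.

Suppose b = 1.
Suppose c = 1.
Suppose a = 0.
(~d) alone gives d = 0.
(e) alone gives e = 1.
This assignment satisfies each clause.

a=0; b=1; c=1; d=0; e=1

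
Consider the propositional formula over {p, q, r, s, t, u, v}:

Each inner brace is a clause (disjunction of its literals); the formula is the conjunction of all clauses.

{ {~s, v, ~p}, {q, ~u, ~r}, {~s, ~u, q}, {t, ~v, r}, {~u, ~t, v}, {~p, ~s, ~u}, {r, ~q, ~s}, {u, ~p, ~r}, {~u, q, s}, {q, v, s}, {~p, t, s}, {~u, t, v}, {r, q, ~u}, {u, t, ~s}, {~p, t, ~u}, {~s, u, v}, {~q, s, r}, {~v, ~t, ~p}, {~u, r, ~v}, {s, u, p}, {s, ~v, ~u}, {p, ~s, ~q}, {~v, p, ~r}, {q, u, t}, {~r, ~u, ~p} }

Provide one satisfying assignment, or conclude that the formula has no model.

Suppose s = 1.
Suppose v = 1.
Suppose u = 0.
Unit clause (t) forces t = 1.
Unit clause (~p) forces p = 0.
Unit clause (~q) forces q = 0.
Unit clause (~r) forces r = 0.
This assignment satisfies each clause.

p: 0, q: 0, r: 0, s: 1, t: 1, u: 0, v: 1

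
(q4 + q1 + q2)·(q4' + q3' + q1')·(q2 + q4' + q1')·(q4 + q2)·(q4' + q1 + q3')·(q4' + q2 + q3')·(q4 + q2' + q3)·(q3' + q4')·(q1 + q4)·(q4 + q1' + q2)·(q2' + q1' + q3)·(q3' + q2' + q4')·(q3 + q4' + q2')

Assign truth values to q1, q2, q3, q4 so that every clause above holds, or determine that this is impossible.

Case q4 = 0:
From the singleton clause (q2), q2 = 1.
From the singleton clause (q3), q3 = 1.
From the singleton clause (q1), q1 = 1.
This assignment satisfies each clause.

q1=1, q2=1, q3=1, q4=0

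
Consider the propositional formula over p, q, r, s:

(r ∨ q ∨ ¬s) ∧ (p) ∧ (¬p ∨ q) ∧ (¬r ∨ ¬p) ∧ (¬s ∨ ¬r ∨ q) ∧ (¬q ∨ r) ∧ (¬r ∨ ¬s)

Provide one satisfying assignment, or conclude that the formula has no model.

UNSATISFIABLE

(p) alone gives p = True.
(q) alone gives q = True.
(¬r) alone gives r = False.
Now (r) is unsatisfied and unit — conflict.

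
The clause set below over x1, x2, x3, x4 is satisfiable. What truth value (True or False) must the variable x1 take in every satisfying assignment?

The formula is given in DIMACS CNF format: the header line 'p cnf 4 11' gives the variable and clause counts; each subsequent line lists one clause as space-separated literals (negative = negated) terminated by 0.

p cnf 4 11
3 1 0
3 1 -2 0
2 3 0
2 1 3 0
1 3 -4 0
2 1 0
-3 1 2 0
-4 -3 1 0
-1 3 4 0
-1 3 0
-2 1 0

Suppose x1 = False.
(x3) alone gives x3 = True.
(x2) alone gives x2 = True.
But (¬x2) is also a unit clause — contradiction.
So every satisfying assignment has x1 = True.

True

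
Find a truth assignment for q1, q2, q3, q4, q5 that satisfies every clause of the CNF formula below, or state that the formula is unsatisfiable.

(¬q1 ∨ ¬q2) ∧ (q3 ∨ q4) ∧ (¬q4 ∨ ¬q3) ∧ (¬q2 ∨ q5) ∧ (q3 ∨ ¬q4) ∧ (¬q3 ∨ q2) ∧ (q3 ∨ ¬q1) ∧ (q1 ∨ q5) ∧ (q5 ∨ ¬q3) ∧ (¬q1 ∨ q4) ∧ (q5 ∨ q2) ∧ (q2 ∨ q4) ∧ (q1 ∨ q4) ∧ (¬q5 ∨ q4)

UNSATISFIABLE

Try q1 = False.
The clause (q5) is unit, so q5 = True.
The clause (q4) is unit, so q4 = True.
The clause (¬q3) is unit, so q3 = False.
That conflicts with the unit clause (q3).
Backtrack on q1: now try q1 = True.
The clause (¬q2) is unit, so q2 = False.
The clause (¬q3) is unit, so q3 = False.
That conflicts with the unit clause (q3).
Either choice for q1 ends in contradiction.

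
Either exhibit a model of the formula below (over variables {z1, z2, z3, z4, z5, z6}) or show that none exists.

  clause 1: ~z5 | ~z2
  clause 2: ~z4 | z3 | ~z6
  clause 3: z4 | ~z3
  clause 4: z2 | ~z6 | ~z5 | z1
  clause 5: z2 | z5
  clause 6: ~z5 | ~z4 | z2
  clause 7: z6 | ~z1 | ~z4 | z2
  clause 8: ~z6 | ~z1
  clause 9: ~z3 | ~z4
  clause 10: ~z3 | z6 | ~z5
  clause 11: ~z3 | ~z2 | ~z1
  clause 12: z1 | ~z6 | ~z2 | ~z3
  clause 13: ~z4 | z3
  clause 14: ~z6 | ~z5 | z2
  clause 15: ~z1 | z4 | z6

z1: 0; z2: 1; z3: 0; z4: 0; z5: 0; z6: 0

Try z5 = 0.
Unit clause (z2) forces z2 = 1.
Try z4 = 0.
Unit clause (~z3) forces z3 = 0.
Try z6 = 0.
Unit clause (~z1) forces z1 = 0.
Every clause now holds.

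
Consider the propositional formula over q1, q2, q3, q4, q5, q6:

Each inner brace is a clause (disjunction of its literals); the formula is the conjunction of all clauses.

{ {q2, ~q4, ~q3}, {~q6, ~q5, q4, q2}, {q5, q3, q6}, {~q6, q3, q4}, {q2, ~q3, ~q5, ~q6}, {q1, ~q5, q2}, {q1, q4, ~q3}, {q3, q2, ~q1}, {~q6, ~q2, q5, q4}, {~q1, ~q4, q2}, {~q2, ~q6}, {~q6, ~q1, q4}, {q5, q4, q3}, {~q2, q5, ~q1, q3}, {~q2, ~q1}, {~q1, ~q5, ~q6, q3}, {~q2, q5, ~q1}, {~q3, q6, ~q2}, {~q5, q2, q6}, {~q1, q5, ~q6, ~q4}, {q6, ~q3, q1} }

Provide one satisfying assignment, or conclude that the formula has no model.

q1: 1,  q2: 0,  q3: 1,  q4: 0,  q5: 0,  q6: 0

Suppose q2 = 0.
Suppose q4 = 0.
Suppose q6 = 0.
Unit clause (~q5) forces q5 = 0.
Unit clause (q3) forces q3 = 1.
Unit clause (q1) forces q1 = 1.
All clauses are satisfied.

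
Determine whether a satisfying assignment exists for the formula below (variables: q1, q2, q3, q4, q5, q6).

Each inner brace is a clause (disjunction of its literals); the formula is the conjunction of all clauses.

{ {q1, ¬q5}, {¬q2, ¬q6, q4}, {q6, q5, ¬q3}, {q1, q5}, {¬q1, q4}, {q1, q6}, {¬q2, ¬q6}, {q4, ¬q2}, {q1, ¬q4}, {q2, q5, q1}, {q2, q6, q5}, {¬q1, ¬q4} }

Case q1 = True:
(q4) alone gives q4 = True.
But (¬q4) is also a unit clause — contradiction.
That branch fails; take q1 = False instead.
(¬q5) alone gives q5 = False.
But (q5) is also a unit clause — contradiction.
Both values of q1 lead to a conflict.
No assignment satisfies every clause.

Unsatisfiable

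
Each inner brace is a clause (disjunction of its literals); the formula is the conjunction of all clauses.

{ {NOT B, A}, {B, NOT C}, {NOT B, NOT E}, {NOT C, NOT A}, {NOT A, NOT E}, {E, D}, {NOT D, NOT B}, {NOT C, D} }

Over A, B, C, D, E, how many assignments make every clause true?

There are 2^5 = 32 truth assignments over (A, B, C, D, E).
Split on A. With A = true, the clauses containing A are satisfied and NOT A drops from the rest; 1 of the 2^4 = 16 assignments to the other variables satisfy what remains.
With A = false, by the same count on the reduced clause set, 3 assignments work.
(One model: A=F, B=F, C=F, D=F, E=T.)
Total: 1 + 3 = 4.

4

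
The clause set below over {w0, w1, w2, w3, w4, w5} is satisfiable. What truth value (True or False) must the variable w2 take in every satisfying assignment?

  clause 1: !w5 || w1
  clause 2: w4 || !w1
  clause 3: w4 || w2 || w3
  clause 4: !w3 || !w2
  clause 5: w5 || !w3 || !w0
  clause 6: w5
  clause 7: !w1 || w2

True

Suppose w2 = false.
From the singleton clause (w5), w5 = true.
From the singleton clause (w1), w1 = true.
Now (!w1) is unsatisfied and unit — conflict.
So every satisfying assignment has w2 = True.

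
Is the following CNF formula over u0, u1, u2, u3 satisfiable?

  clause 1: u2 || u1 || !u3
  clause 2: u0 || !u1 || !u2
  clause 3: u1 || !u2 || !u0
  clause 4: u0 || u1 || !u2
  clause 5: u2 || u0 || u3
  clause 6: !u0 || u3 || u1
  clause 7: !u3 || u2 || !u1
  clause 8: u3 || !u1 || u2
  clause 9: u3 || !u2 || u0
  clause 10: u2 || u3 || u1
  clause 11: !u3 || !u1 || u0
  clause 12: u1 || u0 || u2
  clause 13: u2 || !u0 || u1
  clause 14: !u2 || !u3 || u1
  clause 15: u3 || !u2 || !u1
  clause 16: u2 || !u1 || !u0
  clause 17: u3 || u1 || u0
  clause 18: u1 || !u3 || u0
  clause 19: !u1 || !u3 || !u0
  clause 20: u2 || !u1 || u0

Branch on u2: set u2 = true.
Branch on u0: set u0 = true.
The clause (u1) is unit, so u1 = true.
The clause (u3) is unit, so u3 = true.
But (!u3) is also a unit clause — contradiction.
Backtrack on u0: now try u0 = false.
The clause (!u1) is unit, so u1 = false.
But (u1) is also a unit clause — contradiction.
Neither u0 = true nor u0 = false works.
Backtrack on u2: now try u2 = false.
Branch on u1: set u1 = true.
The clause (!u3) is unit, so u3 = false.
But (u3) is also a unit clause — contradiction.
Backtrack on u1: now try u1 = false.
The clause (!u3) is unit, so u3 = false.
But (u3) is also a unit clause — contradiction.
Neither u1 = true nor u1 = false works.
Neither u2 = true nor u2 = false works.
No assignment satisfies every clause.

Unsatisfiable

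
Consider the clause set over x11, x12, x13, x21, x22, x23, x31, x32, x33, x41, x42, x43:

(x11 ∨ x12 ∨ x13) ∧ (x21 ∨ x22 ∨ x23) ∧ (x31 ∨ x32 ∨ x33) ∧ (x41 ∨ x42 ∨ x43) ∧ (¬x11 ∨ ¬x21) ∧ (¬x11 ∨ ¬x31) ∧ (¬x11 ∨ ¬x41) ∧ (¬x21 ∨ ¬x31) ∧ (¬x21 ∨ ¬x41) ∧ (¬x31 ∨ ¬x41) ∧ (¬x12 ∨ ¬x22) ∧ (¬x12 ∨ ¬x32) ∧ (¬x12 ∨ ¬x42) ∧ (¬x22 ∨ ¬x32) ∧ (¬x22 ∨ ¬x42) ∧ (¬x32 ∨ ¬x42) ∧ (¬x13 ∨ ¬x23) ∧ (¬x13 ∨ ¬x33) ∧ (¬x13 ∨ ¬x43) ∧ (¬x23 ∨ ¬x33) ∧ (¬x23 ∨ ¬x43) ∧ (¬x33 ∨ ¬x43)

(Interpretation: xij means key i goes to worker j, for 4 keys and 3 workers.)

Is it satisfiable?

Unsatisfiable

Branch on x11: set x11 = False.
Branch on x12: set x12 = True.
(¬x22) alone gives x22 = False.
(¬x32) alone gives x32 = False.
(¬x42) alone gives x42 = False.
Branch on x21: set x21 = True.
(¬x31) alone gives x31 = False.
(x33) alone gives x33 = True.
(¬x41) alone gives x41 = False.
(x43) alone gives x43 = True.
But (¬x43) is also a unit clause — contradiction.
That branch fails; take x21 = False instead.
(x23) alone gives x23 = True.
(¬x13) alone gives x13 = False.
(¬x33) alone gives x33 = False.
(x31) alone gives x31 = True.
(¬x41) alone gives x41 = False.
(x43) alone gives x43 = True.
But (¬x43) is also a unit clause — contradiction.
Neither x21 = True nor x21 = False works.
That branch fails; take x12 = False instead.
(x13) alone gives x13 = True.
(¬x23) alone gives x23 = False.
(¬x33) alone gives x33 = False.
(¬x43) alone gives x43 = False.
Branch on x21: set x21 = True.
(¬x31) alone gives x31 = False.
(x32) alone gives x32 = True.
(¬x41) alone gives x41 = False.
(x42) alone gives x42 = True.
But (¬x42) is also a unit clause — contradiction.
That branch fails; take x21 = False instead.
(x22) alone gives x22 = True.
(¬x32) alone gives x32 = False.
(x31) alone gives x31 = True.
(¬x41) alone gives x41 = False.
(x42) alone gives x42 = True.
But (¬x42) is also a unit clause — contradiction.
Neither x21 = True nor x21 = False works.
Neither x12 = True nor x12 = False works.
That branch fails; take x11 = True instead.
(¬x21) alone gives x21 = False.
(¬x31) alone gives x31 = False.
(¬x41) alone gives x41 = False.
Branch on x22: set x22 = True.
(¬x12) alone gives x12 = False.
(¬x32) alone gives x32 = False.
(x33) alone gives x33 = True.
(¬x42) alone gives x42 = False.
(x43) alone gives x43 = True.
But (¬x43) is also a unit clause — contradiction.
That branch fails; take x22 = False instead.
(x23) alone gives x23 = True.
(¬x13) alone gives x13 = False.
(¬x33) alone gives x33 = False.
(x32) alone gives x32 = True.
(¬x12) alone gives x12 = False.
(¬x42) alone gives x42 = False.
(x43) alone gives x43 = True.
But (¬x43) is also a unit clause — contradiction.
Neither x22 = True nor x22 = False works.
Neither x11 = True nor x11 = False works.
No assignment satisfies every clause.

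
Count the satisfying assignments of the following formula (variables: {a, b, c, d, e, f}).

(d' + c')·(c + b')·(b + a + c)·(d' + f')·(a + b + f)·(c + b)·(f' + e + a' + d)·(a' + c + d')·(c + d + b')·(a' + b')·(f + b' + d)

7

There are 2^6 = 64 truth assignments over (a, b, c, d, e, f).
Split on c. With c = 1, the clauses containing c are satisfied and c' drops from the rest; 7 of the 2^5 = 32 assignments to the other variables satisfy what remains.
With c = 0, by the same count on the reduced clause set, 0 assignments work.
(One model: a=F, b=F, c=T, d=F, e=F, f=T.)
Total: 7 + 0 = 7.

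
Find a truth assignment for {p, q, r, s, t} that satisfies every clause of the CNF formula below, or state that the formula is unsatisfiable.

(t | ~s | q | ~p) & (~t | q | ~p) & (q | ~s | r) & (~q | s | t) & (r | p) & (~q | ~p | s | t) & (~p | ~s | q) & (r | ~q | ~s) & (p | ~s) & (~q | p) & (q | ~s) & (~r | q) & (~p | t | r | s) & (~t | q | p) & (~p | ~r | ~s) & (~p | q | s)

p: 1; q: 1; r: 1; s: 0; t: 1

Try r = 1.
The clause (q) is unit, so q = 1.
The clause (p) is unit, so p = 1.
The clause (~s) is unit, so s = 0.
The clause (t) is unit, so t = 1.
This assignment satisfies each clause.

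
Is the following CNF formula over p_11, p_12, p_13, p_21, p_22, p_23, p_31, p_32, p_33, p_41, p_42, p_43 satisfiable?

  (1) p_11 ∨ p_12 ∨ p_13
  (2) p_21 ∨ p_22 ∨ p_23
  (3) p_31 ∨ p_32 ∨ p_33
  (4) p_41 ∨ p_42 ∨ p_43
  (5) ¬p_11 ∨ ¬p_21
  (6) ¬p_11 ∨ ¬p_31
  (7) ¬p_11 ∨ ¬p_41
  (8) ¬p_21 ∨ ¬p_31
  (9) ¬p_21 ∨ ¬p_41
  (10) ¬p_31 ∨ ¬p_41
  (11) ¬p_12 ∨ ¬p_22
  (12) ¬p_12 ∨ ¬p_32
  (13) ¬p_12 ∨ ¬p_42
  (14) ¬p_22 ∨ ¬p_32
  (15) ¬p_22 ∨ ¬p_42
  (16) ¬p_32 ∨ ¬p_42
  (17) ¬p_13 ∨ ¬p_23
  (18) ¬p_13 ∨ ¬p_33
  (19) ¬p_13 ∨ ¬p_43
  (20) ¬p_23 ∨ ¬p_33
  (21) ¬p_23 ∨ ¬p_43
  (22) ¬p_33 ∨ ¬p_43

No

Case p_11 = False:
Case p_12 = True:
Unit clause (¬p_22) forces p_22 = False.
Unit clause (¬p_32) forces p_32 = False.
Unit clause (¬p_42) forces p_42 = False.
Case p_21 = True:
Unit clause (¬p_31) forces p_31 = False.
Unit clause (p_33) forces p_33 = True.
Unit clause (¬p_41) forces p_41 = False.
Unit clause (p_43) forces p_43 = True.
But (¬p_43) is also a unit clause — contradiction.
Undo p_21 and try p_21 = False.
Unit clause (p_23) forces p_23 = True.
Unit clause (¬p_13) forces p_13 = False.
Unit clause (¬p_33) forces p_33 = False.
Unit clause (p_31) forces p_31 = True.
Unit clause (¬p_41) forces p_41 = False.
Unit clause (p_43) forces p_43 = True.
But (¬p_43) is also a unit clause — contradiction.
Both values of p_21 lead to a conflict.
Undo p_12 and try p_12 = False.
Unit clause (p_13) forces p_13 = True.
Unit clause (¬p_23) forces p_23 = False.
Unit clause (¬p_33) forces p_33 = False.
Unit clause (¬p_43) forces p_43 = False.
Case p_21 = True:
Unit clause (¬p_31) forces p_31 = False.
Unit clause (p_32) forces p_32 = True.
Unit clause (¬p_41) forces p_41 = False.
Unit clause (p_42) forces p_42 = True.
But (¬p_42) is also a unit clause — contradiction.
Undo p_21 and try p_21 = False.
Unit clause (p_22) forces p_22 = True.
Unit clause (¬p_32) forces p_32 = False.
Unit clause (p_31) forces p_31 = True.
Unit clause (¬p_41) forces p_41 = False.
Unit clause (p_42) forces p_42 = True.
But (¬p_42) is also a unit clause — contradiction.
Both values of p_21 lead to a conflict.
Both values of p_12 lead to a conflict.
Undo p_11 and try p_11 = True.
Unit clause (¬p_21) forces p_21 = False.
Unit clause (¬p_31) forces p_31 = False.
Unit clause (¬p_41) forces p_41 = False.
Case p_22 = True:
Unit clause (¬p_12) forces p_12 = False.
Unit clause (¬p_32) forces p_32 = False.
Unit clause (p_33) forces p_33 = True.
Unit clause (¬p_42) forces p_42 = False.
Unit clause (p_43) forces p_43 = True.
But (¬p_43) is also a unit clause — contradiction.
Undo p_22 and try p_22 = False.
Unit clause (p_23) forces p_23 = True.
Unit clause (¬p_13) forces p_13 = False.
Unit clause (¬p_33) forces p_33 = False.
Unit clause (p_32) forces p_32 = True.
Unit clause (¬p_12) forces p_12 = False.
Unit clause (¬p_42) forces p_42 = False.
Unit clause (p_43) forces p_43 = True.
But (¬p_43) is also a unit clause — contradiction.
Both values of p_22 lead to a conflict.
Both values of p_11 lead to a conflict.
No assignment satisfies every clause.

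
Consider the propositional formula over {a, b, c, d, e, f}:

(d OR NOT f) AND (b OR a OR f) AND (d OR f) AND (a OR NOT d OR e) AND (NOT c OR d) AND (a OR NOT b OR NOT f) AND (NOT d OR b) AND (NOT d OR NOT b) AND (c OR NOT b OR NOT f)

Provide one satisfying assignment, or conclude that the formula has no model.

UNSATISFIABLE

Case d = true:
From the singleton clause (b), b = true.
But (NOT b) is also a unit clause — contradiction.
Backtrack on d: now try d = false.
From the singleton clause (NOT f), f = false.
But (f) is also a unit clause — contradiction.
Neither d = true nor d = false works.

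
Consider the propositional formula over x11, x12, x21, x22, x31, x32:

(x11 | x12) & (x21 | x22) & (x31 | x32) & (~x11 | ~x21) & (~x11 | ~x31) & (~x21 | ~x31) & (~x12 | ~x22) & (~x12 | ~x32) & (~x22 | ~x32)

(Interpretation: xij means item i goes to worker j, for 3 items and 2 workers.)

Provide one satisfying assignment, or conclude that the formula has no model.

Case x11 = 1:
The clause (~x21) is unit, so x21 = 0.
The clause (x22) is unit, so x22 = 1.
The clause (~x31) is unit, so x31 = 0.
The clause (x32) is unit, so x32 = 1.
But (~x32) is also a unit clause — contradiction.
Undo x11 and try x11 = 0.
The clause (x12) is unit, so x12 = 1.
The clause (~x22) is unit, so x22 = 0.
The clause (x21) is unit, so x21 = 1.
The clause (~x31) is unit, so x31 = 0.
The clause (x32) is unit, so x32 = 1.
But (~x32) is also a unit clause — contradiction.
Both values of x11 lead to a conflict.

UNSATISFIABLE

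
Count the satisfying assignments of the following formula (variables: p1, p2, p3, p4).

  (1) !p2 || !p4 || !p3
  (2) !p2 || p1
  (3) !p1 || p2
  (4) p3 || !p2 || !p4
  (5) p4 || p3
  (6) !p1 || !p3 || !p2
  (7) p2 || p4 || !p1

There are 2^4 = 16 truth assignments over (p1, p2, p3, p4).
Split on p3. With p3 = true, the clauses containing p3 are satisfied and !p3 drops from the rest; 2 of the 2^3 = 8 assignments to the other variables satisfy what remains.
With p3 = false, by the same count on the reduced clause set, 1 assignment works.
Total: 2 + 1 = 3.

3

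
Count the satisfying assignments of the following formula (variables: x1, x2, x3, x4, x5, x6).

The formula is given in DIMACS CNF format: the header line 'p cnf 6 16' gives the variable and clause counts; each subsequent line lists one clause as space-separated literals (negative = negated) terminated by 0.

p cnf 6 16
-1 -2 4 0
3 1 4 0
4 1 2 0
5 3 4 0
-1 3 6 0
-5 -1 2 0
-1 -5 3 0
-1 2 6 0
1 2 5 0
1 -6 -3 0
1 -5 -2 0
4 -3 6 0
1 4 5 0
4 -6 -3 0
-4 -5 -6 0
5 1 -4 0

There are 2^6 = 64 truth assignments over (x1, x2, x3, x4, x5, x6).
Split on x3. With x3 = True, the clauses containing x3 are satisfied and ¬x3 drops from the rest; 5 of the 2^5 = 32 assignments to the other variables satisfy what remains.
With x3 = False, by the same count on the reduced clause set, 3 assignments work.
(One model: x1=F, x2=F, x3=F, x4=T, x5=T, x6=F.)
Total: 5 + 3 = 8.

8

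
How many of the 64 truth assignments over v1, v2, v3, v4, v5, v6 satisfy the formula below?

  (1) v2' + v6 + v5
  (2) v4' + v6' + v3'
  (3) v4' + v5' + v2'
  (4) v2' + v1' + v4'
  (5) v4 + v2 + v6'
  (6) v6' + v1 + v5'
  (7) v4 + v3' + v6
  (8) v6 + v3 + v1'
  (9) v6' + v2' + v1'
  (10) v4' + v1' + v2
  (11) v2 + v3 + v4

9

There are 2^6 = 64 truth assignments over (v1, v2, v3, v4, v5, v6).
Split on v1. With v1 = 1, the clauses containing v1 are satisfied and v1' drops from the rest; 0 of the 2^5 = 32 assignments to the other variables satisfy what remains.
With v1 = 0, by the same count on the reduced clause set, 9 assignments work.
Total: 0 + 9 = 9.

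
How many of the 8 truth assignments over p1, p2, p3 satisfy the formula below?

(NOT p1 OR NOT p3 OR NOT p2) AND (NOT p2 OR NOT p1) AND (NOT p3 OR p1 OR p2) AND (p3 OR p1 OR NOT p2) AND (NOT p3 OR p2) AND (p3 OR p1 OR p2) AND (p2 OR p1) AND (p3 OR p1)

There are 2^3 = 8 truth assignments over (p1, p2, p3).
Check each against the 8 clauses (columns in the order p1, p2, p3):
  F F F  ✗ fails (p3 OR p1 OR p2)
  F F T  ✗ fails (NOT p3 OR p1 OR p2)
  F T F  ✗ fails (p3 OR p1 OR NOT p2)
  F T T  ✓ satisfies all
  T F F  ✓ satisfies all
  T F T  ✗ fails (NOT p3 OR p2)
  T T F  ✗ fails (NOT p2 OR NOT p1)
  T T T  ✗ fails (NOT p1 OR NOT p3 OR NOT p2)
2 of the 8 rows are models.

2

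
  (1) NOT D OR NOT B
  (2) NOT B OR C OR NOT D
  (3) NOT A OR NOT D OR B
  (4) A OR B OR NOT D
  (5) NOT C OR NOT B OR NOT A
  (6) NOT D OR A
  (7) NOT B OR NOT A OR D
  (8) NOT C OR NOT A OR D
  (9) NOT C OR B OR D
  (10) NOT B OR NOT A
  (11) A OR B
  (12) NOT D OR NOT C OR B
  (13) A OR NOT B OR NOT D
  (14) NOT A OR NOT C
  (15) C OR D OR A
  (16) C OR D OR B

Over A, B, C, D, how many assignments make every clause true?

1

There are 2^4 = 16 truth assignments over (A, B, C, D).
Check each against the 16 clauses (columns in the order A, B, C, D):
  F F F F  ✗ fails (A OR B)
  F F F T  ✗ fails (A OR B OR NOT D)
  F F T F  ✗ fails (NOT C OR B OR D)
  F F T T  ✗ fails (A OR B OR NOT D)
  F T F F  ✗ fails (C OR D OR A)
  F T F T  ✗ fails (NOT D OR NOT B)
  F T T F  ✓ satisfies all
  F T T T  ✗ fails (NOT D OR NOT B)
  T F F F  ✗ fails (C OR D OR B)
  T F F T  ✗ fails (NOT A OR NOT D OR B)
  T F T F  ✗ fails (NOT C OR NOT A OR D)
  T F T T  ✗ fails (NOT A OR NOT D OR B)
  T T F F  ✗ fails (NOT B OR NOT A OR D)
  T T F T  ✗ fails (NOT D OR NOT B)
  T T T F  ✗ fails (NOT C OR NOT B OR NOT A)
  T T T T  ✗ fails (NOT D OR NOT B)
1 of the 16 rows is a model.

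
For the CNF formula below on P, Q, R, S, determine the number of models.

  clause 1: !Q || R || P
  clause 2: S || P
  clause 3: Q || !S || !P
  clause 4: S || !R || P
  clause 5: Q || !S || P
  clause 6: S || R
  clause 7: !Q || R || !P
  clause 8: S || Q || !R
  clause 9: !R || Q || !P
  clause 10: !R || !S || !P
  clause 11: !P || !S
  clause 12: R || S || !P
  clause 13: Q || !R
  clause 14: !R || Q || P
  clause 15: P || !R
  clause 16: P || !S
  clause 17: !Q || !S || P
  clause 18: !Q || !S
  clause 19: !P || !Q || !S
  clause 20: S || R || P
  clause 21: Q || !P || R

There are 2^4 = 16 truth assignments over (P, Q, R, S).
Check each against the 21 clauses (columns in the order P, Q, R, S):
  F F F F  ✗ fails (S || P)
  F F F T  ✗ fails (Q || !S || P)
  F F T F  ✗ fails (S || P)
  F F T T  ✗ fails (Q || !S || P)
  F T F F  ✗ fails (!Q || R || P)
  F T F T  ✗ fails (!Q || R || P)
  F T T F  ✗ fails (S || P)
  F T T T  ✗ fails (P || !R)
  T F F F  ✗ fails (S || R)
  T F F T  ✗ fails (Q || !S || !P)
  T F T F  ✗ fails (S || Q || !R)
  T F T T  ✗ fails (Q || !S || !P)
  T T F F  ✗ fails (S || R)
  T T F T  ✗ fails (!Q || R || !P)
  T T T F  ✓ satisfies all
  T T T T  ✗ fails (!R || !S || !P)
1 of the 16 rows is a model.

1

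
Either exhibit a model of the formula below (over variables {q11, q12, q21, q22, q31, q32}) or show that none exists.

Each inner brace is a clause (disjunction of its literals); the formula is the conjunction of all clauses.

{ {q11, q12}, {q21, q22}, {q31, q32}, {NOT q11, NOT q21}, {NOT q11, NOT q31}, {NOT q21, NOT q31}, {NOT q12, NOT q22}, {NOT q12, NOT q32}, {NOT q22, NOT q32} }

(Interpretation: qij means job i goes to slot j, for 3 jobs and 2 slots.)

Suppose q11 = true.
The clause (NOT q21) is unit, so q21 = false.
The clause (q22) is unit, so q22 = true.
The clause (NOT q31) is unit, so q31 = false.
The clause (q32) is unit, so q32 = true.
But (NOT q32) is also a unit clause — contradiction.
Undo q11 and try q11 = false.
The clause (q12) is unit, so q12 = true.
The clause (NOT q22) is unit, so q22 = false.
The clause (q21) is unit, so q21 = true.
The clause (NOT q31) is unit, so q31 = false.
The clause (q32) is unit, so q32 = true.
But (NOT q32) is also a unit clause — contradiction.
Both values of q11 lead to a conflict.

UNSATISFIABLE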